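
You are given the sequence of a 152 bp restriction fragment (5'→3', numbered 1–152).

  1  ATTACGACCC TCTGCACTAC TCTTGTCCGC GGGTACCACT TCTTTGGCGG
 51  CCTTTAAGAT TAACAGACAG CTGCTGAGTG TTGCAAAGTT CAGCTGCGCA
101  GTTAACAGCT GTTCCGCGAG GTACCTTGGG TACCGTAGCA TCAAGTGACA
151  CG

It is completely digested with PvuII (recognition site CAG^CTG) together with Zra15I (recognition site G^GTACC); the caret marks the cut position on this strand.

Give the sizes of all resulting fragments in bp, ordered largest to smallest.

PvuII sites (CAGCTG) start at positions 68, 91, 106.
PvuII cuts after base 3 of each site, so after positions 70, 93, 108.
Zra15I sites (GGTACC) start at positions 32, 120, 129.
Zra15I cuts after the first base of each site, so after positions 32, 120, 129.
Combined cut positions: 32, 70, 93, 108, 120, 129.
Linear molecule, 6 cuts → 7 fragments:
  1–32 → 32 bp
  33–70 → 38 bp
  71–93 → 23 bp
  94–108 → 15 bp
  109–120 → 12 bp
  121–129 → 9 bp
  130–152 → 23 bp
Sorted largest to smallest: 38, 32, 23, 23, 15, 12, 9 bp.

38, 32, 23, 23, 15, 12, 9 bp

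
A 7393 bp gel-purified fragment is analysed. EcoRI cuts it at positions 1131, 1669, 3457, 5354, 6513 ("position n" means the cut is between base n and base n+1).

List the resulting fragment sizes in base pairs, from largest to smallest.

Linear molecule, 5 cuts → 6 fragments:
  1131 − 0 = 1131 bp
  1669 − 1131 = 538 bp
  3457 − 1669 = 1788 bp
  5354 − 3457 = 1897 bp
  6513 − 5354 = 1159 bp
  7393 − 6513 = 880 bp
Sorted largest to smallest: 1897, 1788, 1159, 1131, 880, 538 bp.

1897, 1788, 1159, 1131, 880, 538 bp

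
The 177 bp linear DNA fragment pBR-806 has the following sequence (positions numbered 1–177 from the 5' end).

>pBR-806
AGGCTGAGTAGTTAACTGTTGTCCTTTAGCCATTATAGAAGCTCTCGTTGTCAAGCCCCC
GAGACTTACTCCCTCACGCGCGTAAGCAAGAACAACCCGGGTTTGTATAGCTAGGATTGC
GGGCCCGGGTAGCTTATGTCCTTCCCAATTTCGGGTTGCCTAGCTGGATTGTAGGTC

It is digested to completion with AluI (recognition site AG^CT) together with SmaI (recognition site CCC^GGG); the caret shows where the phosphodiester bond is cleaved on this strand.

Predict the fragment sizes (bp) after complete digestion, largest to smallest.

AluI sites (AGCT) start at positions 40, 109, 131, 162.
AluI cuts after base 2 of each site, so after positions 41, 110, 132, 163.
SmaI sites (CCCGGG) start at positions 96, 124.
SmaI cuts after base 3 of each site, so after positions 98, 126.
Combined cut positions: 41, 98, 110, 126, 132, 163.
Linear molecule, 6 cuts → 7 fragments:
  1–41 → 41 bp
  42–98 → 57 bp
  99–110 → 12 bp
  111–126 → 16 bp
  127–132 → 6 bp
  133–163 → 31 bp
  164–177 → 14 bp
Sorted largest to smallest: 57, 41, 31, 16, 14, 12, 6 bp.

57, 41, 31, 16, 14, 12, 6 bp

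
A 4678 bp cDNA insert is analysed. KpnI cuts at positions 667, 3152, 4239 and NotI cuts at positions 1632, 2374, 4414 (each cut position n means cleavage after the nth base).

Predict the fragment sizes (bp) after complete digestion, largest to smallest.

1087, 965, 778, 742, 667, 264, 175 bp

Combined cut positions (sorted): 667, 1632, 2374, 3152, 4239, 4414.
Linear molecule, 6 cuts → 7 fragments:
  667 − 0 = 667 bp
  1632 − 667 = 965 bp
  2374 − 1632 = 742 bp
  3152 − 2374 = 778 bp
  4239 − 3152 = 1087 bp
  4414 − 4239 = 175 bp
  4678 − 4414 = 264 bp
Sorted largest to smallest: 1087, 965, 778, 742, 667, 264, 175 bp.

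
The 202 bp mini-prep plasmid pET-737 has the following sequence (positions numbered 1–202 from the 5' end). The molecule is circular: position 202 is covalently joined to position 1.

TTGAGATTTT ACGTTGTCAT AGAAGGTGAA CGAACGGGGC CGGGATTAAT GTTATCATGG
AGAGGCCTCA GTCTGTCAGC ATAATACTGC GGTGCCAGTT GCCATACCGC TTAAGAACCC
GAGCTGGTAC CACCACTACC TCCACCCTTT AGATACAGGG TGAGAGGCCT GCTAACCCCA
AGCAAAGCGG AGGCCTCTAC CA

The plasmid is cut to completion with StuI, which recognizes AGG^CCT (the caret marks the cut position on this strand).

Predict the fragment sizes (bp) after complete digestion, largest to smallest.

StuI sites (AGGCCT) start at positions 63, 165, 191.
StuI cuts after base 3 of each site, so after positions 65, 167, 193.
Circular molecule, 3 cuts → 3 fragments:
  66–167 → 102 bp
  168–193 → 26 bp
  194–202 then 1–65 → 9 + 65 = 74 bp
Sorted largest to smallest: 102, 74, 26 bp.

102, 74, 26 bp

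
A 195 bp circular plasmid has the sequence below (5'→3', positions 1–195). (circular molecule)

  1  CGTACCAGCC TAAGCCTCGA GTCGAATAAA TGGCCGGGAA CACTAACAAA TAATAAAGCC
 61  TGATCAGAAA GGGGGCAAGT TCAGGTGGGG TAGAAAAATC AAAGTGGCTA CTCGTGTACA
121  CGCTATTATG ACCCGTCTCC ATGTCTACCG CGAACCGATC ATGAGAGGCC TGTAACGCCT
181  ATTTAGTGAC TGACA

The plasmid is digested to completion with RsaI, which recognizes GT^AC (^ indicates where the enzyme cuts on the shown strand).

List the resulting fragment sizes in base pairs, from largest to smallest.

RsaI sites (GTAC) start at positions 2, 116.
RsaI cuts after base 2 of each site, so after positions 3, 117.
Circular molecule, 2 cuts → 2 fragments:
  4–117 → 114 bp
  118–195 then 1–3 → 78 + 3 = 81 bp
Sorted largest to smallest: 114, 81 bp.

114, 81 bp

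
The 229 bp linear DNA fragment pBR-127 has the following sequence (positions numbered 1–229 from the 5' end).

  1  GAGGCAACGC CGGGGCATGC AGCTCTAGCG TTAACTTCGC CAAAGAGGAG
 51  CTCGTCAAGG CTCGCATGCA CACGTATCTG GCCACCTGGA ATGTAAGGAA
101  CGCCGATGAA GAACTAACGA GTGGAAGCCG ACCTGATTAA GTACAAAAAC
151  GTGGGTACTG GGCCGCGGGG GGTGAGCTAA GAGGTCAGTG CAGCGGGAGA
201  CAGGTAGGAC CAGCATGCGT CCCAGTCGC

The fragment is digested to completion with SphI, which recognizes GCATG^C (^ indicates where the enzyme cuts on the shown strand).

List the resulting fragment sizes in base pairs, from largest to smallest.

SphI sites (GCATGC) start at positions 15, 64, 213.
SphI cuts after base 5 of each site (before the last base), so after positions 19, 68, 217.
Linear molecule, 3 cuts → 4 fragments:
  1–19 → 19 bp
  20–68 → 49 bp
  69–217 → 149 bp
  218–229 → 12 bp
Sorted largest to smallest: 149, 49, 19, 12 bp.

149, 49, 19, 12 bp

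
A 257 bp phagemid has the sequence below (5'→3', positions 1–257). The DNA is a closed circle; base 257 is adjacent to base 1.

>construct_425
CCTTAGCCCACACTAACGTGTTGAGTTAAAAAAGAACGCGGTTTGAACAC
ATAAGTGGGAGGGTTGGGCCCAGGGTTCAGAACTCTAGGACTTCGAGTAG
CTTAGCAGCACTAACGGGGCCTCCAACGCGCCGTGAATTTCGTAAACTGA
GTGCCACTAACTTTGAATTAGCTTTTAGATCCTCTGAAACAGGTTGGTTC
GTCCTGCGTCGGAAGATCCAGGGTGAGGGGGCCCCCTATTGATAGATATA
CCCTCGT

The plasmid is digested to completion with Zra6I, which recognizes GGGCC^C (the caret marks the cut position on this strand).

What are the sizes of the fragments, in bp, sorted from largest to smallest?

163, 94 bp

Zra6I sites (GGGCCC) start at positions 66, 229.
Zra6I cuts after base 5 of each site (before the last base), so after positions 70, 233.
Circular molecule, 2 cuts → 2 fragments:
  71–233 → 163 bp
  234–257 then 1–70 → 24 + 70 = 94 bp
Sorted largest to smallest: 163, 94 bp.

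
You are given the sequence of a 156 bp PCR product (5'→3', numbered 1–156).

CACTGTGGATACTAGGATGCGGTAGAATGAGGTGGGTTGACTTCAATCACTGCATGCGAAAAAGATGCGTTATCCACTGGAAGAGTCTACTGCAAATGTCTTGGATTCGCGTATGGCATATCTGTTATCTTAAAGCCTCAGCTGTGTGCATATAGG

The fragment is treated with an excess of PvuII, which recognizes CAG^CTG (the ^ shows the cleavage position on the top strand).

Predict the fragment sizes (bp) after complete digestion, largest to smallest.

141, 15 bp

The PvuII site (CAGCTG) starts at position 139.
PvuII cuts after base 3 of each site, so after position 141.
Linear molecule, 1 cut → 2 fragments:
  1–141 → 141 bp
  142–156 → 15 bp
Sorted largest to smallest: 141, 15 bp.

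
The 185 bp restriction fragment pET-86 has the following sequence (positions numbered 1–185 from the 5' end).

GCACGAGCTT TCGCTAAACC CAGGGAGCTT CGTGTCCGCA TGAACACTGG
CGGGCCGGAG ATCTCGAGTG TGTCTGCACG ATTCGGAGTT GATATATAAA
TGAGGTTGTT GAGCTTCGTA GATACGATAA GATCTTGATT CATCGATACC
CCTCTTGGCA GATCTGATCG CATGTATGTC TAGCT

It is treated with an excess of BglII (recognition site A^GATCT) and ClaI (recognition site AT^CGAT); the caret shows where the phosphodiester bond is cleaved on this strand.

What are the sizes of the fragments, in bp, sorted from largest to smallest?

71, 59, 25, 17, 13 bp

BglII sites (AGATCT) start at positions 59, 130, 160.
BglII cuts after the first base of each site, so after positions 59, 130, 160.
The ClaI site (ATCGAT) starts at position 142.
ClaI cuts after base 2 of each site, so after position 143.
Combined cut positions: 59, 130, 143, 160.
Linear molecule, 4 cuts → 5 fragments:
  1–59 → 59 bp
  60–130 → 71 bp
  131–143 → 13 bp
  144–160 → 17 bp
  161–185 → 25 bp
Sorted largest to smallest: 71, 59, 25, 17, 13 bp.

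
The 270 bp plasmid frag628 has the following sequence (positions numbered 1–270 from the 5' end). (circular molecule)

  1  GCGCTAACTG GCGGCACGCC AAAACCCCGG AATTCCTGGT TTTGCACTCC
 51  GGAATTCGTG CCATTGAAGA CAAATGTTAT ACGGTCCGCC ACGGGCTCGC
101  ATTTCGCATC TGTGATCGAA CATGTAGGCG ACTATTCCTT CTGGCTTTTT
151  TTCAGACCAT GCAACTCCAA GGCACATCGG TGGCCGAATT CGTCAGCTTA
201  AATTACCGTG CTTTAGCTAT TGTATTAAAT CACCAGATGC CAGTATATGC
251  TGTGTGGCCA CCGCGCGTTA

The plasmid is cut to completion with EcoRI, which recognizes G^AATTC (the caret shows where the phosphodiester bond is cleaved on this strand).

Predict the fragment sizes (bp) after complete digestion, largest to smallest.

EcoRI sites (GAATTC) start at positions 30, 52, 186.
EcoRI cuts after the first base of each site, so after positions 30, 52, 186.
Circular molecule, 3 cuts → 3 fragments:
  31–52 → 22 bp
  53–186 → 134 bp
  187–270 then 1–30 → 84 + 30 = 114 bp
Sorted largest to smallest: 134, 114, 22 bp.

134, 114, 22 bp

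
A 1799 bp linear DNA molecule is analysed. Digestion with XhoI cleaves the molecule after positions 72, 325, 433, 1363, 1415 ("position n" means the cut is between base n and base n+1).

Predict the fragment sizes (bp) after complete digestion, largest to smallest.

930, 384, 253, 108, 72, 52 bp

Linear molecule, 5 cuts → 6 fragments:
  72 − 0 = 72 bp
  325 − 72 = 253 bp
  433 − 325 = 108 bp
  1363 − 433 = 930 bp
  1415 − 1363 = 52 bp
  1799 − 1415 = 384 bp
Sorted largest to smallest: 930, 384, 253, 108, 72, 52 bp.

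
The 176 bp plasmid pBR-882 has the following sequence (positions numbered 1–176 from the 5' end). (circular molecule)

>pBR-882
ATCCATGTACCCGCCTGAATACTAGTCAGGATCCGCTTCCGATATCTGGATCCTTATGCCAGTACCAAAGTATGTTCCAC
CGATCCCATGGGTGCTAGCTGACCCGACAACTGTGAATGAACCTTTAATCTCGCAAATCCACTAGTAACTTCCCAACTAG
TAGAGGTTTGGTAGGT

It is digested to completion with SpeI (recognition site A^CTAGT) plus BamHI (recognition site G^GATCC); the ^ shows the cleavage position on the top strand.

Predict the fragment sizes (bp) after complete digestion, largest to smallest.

SpeI sites (ACTAGT) start at positions 21, 141, 156.
SpeI cuts after the first base of each site, so after positions 21, 141, 156.
BamHI sites (GGATCC) start at positions 29, 48.
BamHI cuts after the first base of each site, so after positions 29, 48.
Combined cut positions: 21, 29, 48, 141, 156.
Circular molecule, 5 cuts → 5 fragments:
  22–29 → 8 bp
  30–48 → 19 bp
  49–141 → 93 bp
  142–156 → 15 bp
  157–176 then 1–21 → 20 + 21 = 41 bp
Sorted largest to smallest: 93, 41, 19, 15, 8 bp.

93, 41, 19, 15, 8 bp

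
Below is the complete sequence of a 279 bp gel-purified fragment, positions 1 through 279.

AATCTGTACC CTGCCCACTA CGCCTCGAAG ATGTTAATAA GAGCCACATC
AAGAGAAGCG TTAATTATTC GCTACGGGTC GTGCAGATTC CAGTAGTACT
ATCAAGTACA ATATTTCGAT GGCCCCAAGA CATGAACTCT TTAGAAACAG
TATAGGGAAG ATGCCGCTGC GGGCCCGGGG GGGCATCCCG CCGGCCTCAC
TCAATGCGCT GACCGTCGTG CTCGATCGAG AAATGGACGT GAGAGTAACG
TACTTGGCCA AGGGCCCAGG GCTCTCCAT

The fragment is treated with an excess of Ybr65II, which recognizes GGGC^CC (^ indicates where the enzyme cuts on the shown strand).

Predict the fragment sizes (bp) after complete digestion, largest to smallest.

Ybr65II sites (GGGCCC) start at positions 171, 262.
Ybr65II cuts after base 4 of each site, so after positions 174, 265.
Linear molecule, 2 cuts → 3 fragments:
  1–174 → 174 bp
  175–265 → 91 bp
  266–279 → 14 bp
Sorted largest to smallest: 174, 91, 14 bp.

174, 91, 14 bp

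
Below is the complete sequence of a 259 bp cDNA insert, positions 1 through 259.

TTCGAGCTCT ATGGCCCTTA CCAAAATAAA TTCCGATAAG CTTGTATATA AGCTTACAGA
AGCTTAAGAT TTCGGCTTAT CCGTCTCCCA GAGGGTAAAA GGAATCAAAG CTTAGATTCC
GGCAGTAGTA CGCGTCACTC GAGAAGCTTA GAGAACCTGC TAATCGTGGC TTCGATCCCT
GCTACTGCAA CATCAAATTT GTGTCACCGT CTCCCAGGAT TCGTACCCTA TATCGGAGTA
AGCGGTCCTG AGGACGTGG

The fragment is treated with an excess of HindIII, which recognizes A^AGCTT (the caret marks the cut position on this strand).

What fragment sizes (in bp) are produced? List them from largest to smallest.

HindIII sites (AAGCTT) start at positions 38, 50, 60, 108, 144.
HindIII cuts after the first base of each site, so after positions 38, 50, 60, 108, 144.
Linear molecule, 5 cuts → 6 fragments:
  1–38 → 38 bp
  39–50 → 12 bp
  51–60 → 10 bp
  61–108 → 48 bp
  109–144 → 36 bp
  145–259 → 115 bp
Sorted largest to smallest: 115, 48, 38, 36, 12, 10 bp.

115, 48, 38, 36, 12, 10 bp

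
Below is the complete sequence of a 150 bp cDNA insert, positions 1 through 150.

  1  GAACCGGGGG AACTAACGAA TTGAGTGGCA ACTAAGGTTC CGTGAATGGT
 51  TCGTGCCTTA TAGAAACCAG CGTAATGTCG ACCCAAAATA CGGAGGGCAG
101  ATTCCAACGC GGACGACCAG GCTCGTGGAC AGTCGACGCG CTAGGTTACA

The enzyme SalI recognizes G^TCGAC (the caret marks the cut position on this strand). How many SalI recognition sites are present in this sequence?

2

GTCGAC occurs starting at positions 77, 132.
SalI cuts at 2 sites.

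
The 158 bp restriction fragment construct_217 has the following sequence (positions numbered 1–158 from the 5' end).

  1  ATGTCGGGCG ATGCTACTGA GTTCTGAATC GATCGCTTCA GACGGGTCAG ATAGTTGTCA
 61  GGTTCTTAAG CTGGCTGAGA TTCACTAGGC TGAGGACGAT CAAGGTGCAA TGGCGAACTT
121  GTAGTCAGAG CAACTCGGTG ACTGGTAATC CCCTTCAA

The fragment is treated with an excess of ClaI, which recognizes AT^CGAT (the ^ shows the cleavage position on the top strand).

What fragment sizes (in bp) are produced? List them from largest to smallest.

129, 29 bp

The ClaI site (ATCGAT) starts at position 28.
ClaI cuts after base 2 of each site, so after position 29.
Linear molecule, 1 cut → 2 fragments:
  1–29 → 29 bp
  30–158 → 129 bp
Sorted largest to smallest: 129, 29 bp.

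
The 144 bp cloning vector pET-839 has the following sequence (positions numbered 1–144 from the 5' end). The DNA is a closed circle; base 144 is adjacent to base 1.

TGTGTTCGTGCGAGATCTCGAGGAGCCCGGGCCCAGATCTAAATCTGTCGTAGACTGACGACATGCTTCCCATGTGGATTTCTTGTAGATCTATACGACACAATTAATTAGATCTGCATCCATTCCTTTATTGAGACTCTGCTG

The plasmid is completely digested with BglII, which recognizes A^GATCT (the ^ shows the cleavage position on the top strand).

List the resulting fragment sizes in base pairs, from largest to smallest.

BglII sites (AGATCT) start at positions 13, 35, 87, 110.
BglII cuts after the first base of each site, so after positions 13, 35, 87, 110.
Circular molecule, 4 cuts → 4 fragments:
  14–35 → 22 bp
  36–87 → 52 bp
  88–110 → 23 bp
  111–144 then 1–13 → 34 + 13 = 47 bp
Sorted largest to smallest: 52, 47, 23, 22 bp.

52, 47, 23, 22 bp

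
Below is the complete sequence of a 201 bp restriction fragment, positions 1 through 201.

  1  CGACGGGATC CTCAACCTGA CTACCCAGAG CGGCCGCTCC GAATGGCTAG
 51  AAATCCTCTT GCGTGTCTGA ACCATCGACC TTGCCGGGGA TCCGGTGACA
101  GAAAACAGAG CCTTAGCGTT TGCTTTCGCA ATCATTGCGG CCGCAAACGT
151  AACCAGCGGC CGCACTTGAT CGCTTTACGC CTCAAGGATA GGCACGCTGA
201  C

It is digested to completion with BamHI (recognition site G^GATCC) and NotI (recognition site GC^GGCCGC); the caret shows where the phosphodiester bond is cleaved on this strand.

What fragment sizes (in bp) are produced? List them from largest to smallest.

BamHI sites (GGATCC) start at positions 6, 88.
BamHI cuts after the first base of each site, so after positions 6, 88.
NotI sites (GCGGCCGC) start at positions 30, 137, 156.
NotI cuts after base 2 of each site, so after positions 31, 138, 157.
Combined cut positions: 6, 31, 88, 138, 157.
Linear molecule, 5 cuts → 6 fragments:
  1–6 → 6 bp
  7–31 → 25 bp
  32–88 → 57 bp
  89–138 → 50 bp
  139–157 → 19 bp
  158–201 → 44 bp
Sorted largest to smallest: 57, 50, 44, 25, 19, 6 bp.

57, 50, 44, 25, 19, 6 bp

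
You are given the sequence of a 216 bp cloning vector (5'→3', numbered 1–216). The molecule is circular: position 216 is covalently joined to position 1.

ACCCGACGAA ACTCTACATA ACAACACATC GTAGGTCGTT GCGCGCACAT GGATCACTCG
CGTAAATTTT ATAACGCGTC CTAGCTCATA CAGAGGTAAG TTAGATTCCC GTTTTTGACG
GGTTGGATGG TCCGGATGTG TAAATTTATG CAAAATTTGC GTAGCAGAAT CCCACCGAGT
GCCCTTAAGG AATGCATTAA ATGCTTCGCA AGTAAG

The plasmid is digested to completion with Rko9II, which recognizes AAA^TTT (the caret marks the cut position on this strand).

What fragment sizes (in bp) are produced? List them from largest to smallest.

127, 78, 11 bp

Rko9II sites (AAATTT) start at positions 64, 142, 153.
Rko9II cuts after base 3 of each site, so after positions 66, 144, 155.
Circular molecule, 3 cuts → 3 fragments:
  67–144 → 78 bp
  145–155 → 11 bp
  156–216 then 1–66 → 61 + 66 = 127 bp
Sorted largest to smallest: 127, 78, 11 bp.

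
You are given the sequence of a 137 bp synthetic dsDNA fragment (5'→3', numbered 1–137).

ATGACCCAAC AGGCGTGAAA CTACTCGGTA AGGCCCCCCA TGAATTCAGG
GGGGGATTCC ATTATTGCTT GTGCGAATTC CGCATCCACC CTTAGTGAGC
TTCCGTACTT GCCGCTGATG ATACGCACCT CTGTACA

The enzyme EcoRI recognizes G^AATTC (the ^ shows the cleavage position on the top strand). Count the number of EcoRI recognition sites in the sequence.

GAATTC occurs starting at positions 42, 75.
EcoRI cuts at 2 sites.

2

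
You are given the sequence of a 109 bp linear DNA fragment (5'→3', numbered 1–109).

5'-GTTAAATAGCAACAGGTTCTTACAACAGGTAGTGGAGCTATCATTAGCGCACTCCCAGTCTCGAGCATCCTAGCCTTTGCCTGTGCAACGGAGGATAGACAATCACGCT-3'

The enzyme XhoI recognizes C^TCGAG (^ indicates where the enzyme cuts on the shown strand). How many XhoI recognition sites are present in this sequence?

1

CTCGAG occurs starting at position 60.
XhoI cuts at 1 site.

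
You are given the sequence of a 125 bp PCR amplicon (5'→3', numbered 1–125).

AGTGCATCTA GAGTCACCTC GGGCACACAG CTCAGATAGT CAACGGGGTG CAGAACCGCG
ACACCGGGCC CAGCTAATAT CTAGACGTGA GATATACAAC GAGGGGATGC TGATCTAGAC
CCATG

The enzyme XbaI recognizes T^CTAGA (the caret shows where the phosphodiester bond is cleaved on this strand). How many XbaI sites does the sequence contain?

3

TCTAGA occurs starting at positions 7, 80, 114.
XbaI cuts at 3 sites.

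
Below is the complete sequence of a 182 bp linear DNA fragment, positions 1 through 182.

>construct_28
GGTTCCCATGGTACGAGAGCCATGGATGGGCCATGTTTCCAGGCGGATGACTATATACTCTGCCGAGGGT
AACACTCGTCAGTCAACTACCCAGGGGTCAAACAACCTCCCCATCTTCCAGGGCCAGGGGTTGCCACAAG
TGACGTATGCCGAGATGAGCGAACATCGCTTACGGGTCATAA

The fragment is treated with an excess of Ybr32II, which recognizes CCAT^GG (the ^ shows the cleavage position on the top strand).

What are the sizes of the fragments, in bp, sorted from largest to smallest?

159, 14, 9 bp

Ybr32II sites (CCATGG) start at positions 6, 20.
Ybr32II cuts after base 4 of each site, so after positions 9, 23.
Linear molecule, 2 cuts → 3 fragments:
  1–9 → 9 bp
  10–23 → 14 bp
  24–182 → 159 bp
Sorted largest to smallest: 159, 14, 9 bp.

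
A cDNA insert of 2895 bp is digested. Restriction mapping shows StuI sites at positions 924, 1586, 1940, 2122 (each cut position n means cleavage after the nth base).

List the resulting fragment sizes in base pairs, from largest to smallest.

Linear molecule, 4 cuts → 5 fragments:
  924 − 0 = 924 bp
  1586 − 924 = 662 bp
  1940 − 1586 = 354 bp
  2122 − 1940 = 182 bp
  2895 − 2122 = 773 bp
Sorted largest to smallest: 924, 773, 662, 354, 182 bp.

924, 773, 662, 354, 182 bp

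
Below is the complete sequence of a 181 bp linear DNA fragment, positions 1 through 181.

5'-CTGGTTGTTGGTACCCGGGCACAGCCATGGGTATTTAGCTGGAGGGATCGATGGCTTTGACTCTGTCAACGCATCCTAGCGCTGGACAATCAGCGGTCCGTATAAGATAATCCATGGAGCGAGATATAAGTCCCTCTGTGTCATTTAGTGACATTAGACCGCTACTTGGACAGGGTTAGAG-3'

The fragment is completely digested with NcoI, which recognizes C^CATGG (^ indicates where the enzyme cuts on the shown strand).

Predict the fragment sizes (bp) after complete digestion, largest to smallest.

NcoI sites (CCATGG) start at positions 25, 112.
NcoI cuts after the first base of each site, so after positions 25, 112.
Linear molecule, 2 cuts → 3 fragments:
  1–25 → 25 bp
  26–112 → 87 bp
  113–181 → 69 bp
Sorted largest to smallest: 87, 69, 25 bp.

87, 69, 25 bp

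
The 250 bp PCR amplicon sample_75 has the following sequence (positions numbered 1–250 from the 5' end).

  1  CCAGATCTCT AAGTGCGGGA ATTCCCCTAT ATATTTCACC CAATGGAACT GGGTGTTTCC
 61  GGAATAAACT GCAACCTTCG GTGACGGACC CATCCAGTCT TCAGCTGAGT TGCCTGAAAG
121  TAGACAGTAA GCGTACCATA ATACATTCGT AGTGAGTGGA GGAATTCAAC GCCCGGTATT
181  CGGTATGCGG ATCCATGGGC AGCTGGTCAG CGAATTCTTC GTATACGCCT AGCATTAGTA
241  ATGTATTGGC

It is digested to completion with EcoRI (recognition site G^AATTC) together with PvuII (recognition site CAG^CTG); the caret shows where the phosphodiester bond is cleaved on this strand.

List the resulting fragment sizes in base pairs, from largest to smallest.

85, 58, 40, 38, 19, 10 bp

EcoRI sites (GAATTC) start at positions 19, 162, 212.
EcoRI cuts after the first base of each site, so after positions 19, 162, 212.
PvuII sites (CAGCTG) start at positions 102, 200.
PvuII cuts after base 3 of each site, so after positions 104, 202.
Combined cut positions: 19, 104, 162, 202, 212.
Linear molecule, 5 cuts → 6 fragments:
  1–19 → 19 bp
  20–104 → 85 bp
  105–162 → 58 bp
  163–202 → 40 bp
  203–212 → 10 bp
  213–250 → 38 bp
Sorted largest to smallest: 85, 58, 40, 38, 19, 10 bp.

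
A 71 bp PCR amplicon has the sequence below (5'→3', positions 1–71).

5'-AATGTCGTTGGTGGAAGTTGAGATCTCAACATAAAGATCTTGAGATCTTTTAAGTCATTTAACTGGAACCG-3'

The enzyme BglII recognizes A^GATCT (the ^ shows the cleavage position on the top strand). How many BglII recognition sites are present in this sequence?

AGATCT occurs starting at positions 21, 35, 43.
BglII cuts at 3 sites.

3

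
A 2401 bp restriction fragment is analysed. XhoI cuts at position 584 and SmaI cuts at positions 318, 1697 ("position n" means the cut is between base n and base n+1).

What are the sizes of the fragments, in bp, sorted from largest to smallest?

Combined cut positions (sorted): 318, 584, 1697.
Linear molecule, 3 cuts → 4 fragments:
  318 − 0 = 318 bp
  584 − 318 = 266 bp
  1697 − 584 = 1113 bp
  2401 − 1697 = 704 bp
Sorted largest to smallest: 1113, 704, 318, 266 bp.

1113, 704, 318, 266 bp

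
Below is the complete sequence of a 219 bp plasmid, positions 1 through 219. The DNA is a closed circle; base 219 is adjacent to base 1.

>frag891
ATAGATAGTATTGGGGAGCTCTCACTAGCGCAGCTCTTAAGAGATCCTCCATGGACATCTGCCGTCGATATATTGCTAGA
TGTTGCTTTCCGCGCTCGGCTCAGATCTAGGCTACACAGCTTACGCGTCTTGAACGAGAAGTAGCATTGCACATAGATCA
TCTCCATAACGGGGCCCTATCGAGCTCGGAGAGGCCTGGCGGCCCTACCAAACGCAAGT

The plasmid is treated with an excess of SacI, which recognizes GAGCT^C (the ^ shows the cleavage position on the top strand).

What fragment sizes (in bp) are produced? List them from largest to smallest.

SacI sites (GAGCTC) start at positions 16, 182.
SacI cuts after base 5 of each site (before the last base), so after positions 20, 186.
Circular molecule, 2 cuts → 2 fragments:
  21–186 → 166 bp
  187–219 then 1–20 → 33 + 20 = 53 bp
Sorted largest to smallest: 166, 53 bp.

166, 53 bp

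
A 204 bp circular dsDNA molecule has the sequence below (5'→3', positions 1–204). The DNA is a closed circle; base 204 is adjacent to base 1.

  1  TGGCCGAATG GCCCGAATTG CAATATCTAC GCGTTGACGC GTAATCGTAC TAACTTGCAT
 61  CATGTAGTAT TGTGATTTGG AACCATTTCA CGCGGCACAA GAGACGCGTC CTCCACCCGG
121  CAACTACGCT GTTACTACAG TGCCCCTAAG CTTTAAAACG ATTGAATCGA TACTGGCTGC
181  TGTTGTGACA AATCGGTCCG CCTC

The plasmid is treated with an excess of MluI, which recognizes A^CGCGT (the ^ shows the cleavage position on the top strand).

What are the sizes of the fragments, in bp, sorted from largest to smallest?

129, 67, 8 bp

MluI sites (ACGCGT) start at positions 29, 37, 104.
MluI cuts after the first base of each site, so after positions 29, 37, 104.
Circular molecule, 3 cuts → 3 fragments:
  30–37 → 8 bp
  38–104 → 67 bp
  105–204 then 1–29 → 100 + 29 = 129 bp
Sorted largest to smallest: 129, 67, 8 bp.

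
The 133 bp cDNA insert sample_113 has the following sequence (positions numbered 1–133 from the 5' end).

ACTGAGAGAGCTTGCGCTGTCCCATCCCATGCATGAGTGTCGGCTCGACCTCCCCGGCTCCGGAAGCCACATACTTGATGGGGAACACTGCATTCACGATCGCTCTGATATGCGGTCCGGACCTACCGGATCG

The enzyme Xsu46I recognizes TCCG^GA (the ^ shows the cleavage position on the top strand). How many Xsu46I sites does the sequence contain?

2

TCCGGA occurs starting at positions 59, 116.
Xsu46I cuts at 2 sites.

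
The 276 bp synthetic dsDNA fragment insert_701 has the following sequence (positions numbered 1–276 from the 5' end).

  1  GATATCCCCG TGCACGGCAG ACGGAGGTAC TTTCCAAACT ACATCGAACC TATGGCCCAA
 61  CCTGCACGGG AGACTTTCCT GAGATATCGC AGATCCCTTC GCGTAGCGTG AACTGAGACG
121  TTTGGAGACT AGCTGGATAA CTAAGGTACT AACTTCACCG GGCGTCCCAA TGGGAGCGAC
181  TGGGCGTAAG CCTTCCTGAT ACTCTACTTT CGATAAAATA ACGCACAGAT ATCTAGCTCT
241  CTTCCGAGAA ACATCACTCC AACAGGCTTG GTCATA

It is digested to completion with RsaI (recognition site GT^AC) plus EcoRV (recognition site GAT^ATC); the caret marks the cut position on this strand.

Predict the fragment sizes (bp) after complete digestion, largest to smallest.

83, 62, 57, 46, 25, 3 bp

RsaI sites (GTAC) start at positions 27, 146.
RsaI cuts after base 2 of each site, so after positions 28, 147.
EcoRV sites (GATATC) start at positions 1, 83, 228.
EcoRV cuts after base 3 of each site, so after positions 3, 85, 230.
Combined cut positions: 3, 28, 85, 147, 230.
Linear molecule, 5 cuts → 6 fragments:
  1–3 → 3 bp
  4–28 → 25 bp
  29–85 → 57 bp
  86–147 → 62 bp
  148–230 → 83 bp
  231–276 → 46 bp
Sorted largest to smallest: 83, 62, 57, 46, 25, 3 bp.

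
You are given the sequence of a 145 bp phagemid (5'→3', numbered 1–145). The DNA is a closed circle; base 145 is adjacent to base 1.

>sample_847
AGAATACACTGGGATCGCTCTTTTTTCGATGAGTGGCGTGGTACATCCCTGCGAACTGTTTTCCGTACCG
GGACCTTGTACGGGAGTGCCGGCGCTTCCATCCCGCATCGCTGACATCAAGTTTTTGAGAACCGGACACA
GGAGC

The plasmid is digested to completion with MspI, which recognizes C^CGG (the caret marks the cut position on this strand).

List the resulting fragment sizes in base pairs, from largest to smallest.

81, 43, 21 bp

MspI sites (CCGG) start at positions 68, 89, 132.
MspI cuts after the first base of each site, so after positions 68, 89, 132.
Circular molecule, 3 cuts → 3 fragments:
  69–89 → 21 bp
  90–132 → 43 bp
  133–145 then 1–68 → 13 + 68 = 81 bp
Sorted largest to smallest: 81, 43, 21 bp.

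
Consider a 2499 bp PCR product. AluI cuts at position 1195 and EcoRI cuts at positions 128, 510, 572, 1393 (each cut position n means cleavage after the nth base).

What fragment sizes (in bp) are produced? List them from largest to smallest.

1106, 623, 382, 198, 128, 62 bp

Combined cut positions (sorted): 128, 510, 572, 1195, 1393.
Linear molecule, 5 cuts → 6 fragments:
  128 − 0 = 128 bp
  510 − 128 = 382 bp
  572 − 510 = 62 bp
  1195 − 572 = 623 bp
  1393 − 1195 = 198 bp
  2499 − 1393 = 1106 bp
Sorted largest to smallest: 1106, 623, 382, 198, 128, 62 bp.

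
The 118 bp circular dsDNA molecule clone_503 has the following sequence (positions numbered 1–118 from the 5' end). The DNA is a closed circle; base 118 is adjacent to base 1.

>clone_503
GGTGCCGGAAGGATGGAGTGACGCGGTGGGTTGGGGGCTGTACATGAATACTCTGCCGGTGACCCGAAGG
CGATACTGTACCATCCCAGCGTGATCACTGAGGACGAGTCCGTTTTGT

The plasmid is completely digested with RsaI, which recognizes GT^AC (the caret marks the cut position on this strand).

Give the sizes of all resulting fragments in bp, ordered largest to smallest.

80, 38 bp

RsaI sites (GTAC) start at positions 40, 78.
RsaI cuts after base 2 of each site, so after positions 41, 79.
Circular molecule, 2 cuts → 2 fragments:
  42–79 → 38 bp
  80–118 then 1–41 → 39 + 41 = 80 bp
Sorted largest to smallest: 80, 38 bp.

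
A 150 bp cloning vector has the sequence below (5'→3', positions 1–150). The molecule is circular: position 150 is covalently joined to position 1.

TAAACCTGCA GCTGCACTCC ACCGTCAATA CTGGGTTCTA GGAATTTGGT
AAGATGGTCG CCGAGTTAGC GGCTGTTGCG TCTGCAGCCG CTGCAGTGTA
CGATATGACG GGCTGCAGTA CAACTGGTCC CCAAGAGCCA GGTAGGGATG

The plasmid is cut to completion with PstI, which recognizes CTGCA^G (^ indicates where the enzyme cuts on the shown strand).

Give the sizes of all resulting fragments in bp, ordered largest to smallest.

PstI sites (CTGCAG) start at positions 6, 82, 91, 113.
PstI cuts after base 5 of each site (before the last base), so after positions 10, 86, 95, 117.
Circular molecule, 4 cuts → 4 fragments:
  11–86 → 76 bp
  87–95 → 9 bp
  96–117 → 22 bp
  118–150 then 1–10 → 33 + 10 = 43 bp
Sorted largest to smallest: 76, 43, 22, 9 bp.

76, 43, 22, 9 bp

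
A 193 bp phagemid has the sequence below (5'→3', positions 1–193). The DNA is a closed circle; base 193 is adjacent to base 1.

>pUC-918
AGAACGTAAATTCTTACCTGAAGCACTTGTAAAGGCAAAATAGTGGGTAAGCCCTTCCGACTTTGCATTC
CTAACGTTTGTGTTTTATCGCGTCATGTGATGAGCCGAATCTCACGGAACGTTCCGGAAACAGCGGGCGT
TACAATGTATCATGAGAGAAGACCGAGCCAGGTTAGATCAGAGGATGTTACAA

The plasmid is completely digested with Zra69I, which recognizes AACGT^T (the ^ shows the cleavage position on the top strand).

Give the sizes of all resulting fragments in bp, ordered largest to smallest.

148, 45 bp

Zra69I sites (AACGTT) start at positions 73, 118.
Zra69I cuts after base 5 of each site (before the last base), so after positions 77, 122.
Circular molecule, 2 cuts → 2 fragments:
  78–122 → 45 bp
  123–193 then 1–77 → 71 + 77 = 148 bp
Sorted largest to smallest: 148, 45 bp.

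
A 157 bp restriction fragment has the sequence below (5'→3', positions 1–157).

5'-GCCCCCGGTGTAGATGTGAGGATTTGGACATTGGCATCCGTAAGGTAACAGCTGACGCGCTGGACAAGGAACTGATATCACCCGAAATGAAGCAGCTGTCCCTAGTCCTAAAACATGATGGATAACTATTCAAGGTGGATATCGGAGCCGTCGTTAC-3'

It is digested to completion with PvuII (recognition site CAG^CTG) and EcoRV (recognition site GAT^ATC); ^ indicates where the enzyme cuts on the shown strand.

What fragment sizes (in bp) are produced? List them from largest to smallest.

51, 45, 25, 19, 17 bp

PvuII sites (CAGCTG) start at positions 49, 93.
PvuII cuts after base 3 of each site, so after positions 51, 95.
EcoRV sites (GATATC) start at positions 74, 138.
EcoRV cuts after base 3 of each site, so after positions 76, 140.
Combined cut positions: 51, 76, 95, 140.
Linear molecule, 4 cuts → 5 fragments:
  1–51 → 51 bp
  52–76 → 25 bp
  77–95 → 19 bp
  96–140 → 45 bp
  141–157 → 17 bp
Sorted largest to smallest: 51, 45, 25, 19, 17 bp.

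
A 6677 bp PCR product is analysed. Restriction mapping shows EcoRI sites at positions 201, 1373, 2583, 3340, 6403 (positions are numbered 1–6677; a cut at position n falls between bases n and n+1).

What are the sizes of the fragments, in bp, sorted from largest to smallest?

Linear molecule, 5 cuts → 6 fragments:
  201 − 0 = 201 bp
  1373 − 201 = 1172 bp
  2583 − 1373 = 1210 bp
  3340 − 2583 = 757 bp
  6403 − 3340 = 3063 bp
  6677 − 6403 = 274 bp
Sorted largest to smallest: 3063, 1210, 1172, 757, 274, 201 bp.

3063, 1210, 1172, 757, 274, 201 bp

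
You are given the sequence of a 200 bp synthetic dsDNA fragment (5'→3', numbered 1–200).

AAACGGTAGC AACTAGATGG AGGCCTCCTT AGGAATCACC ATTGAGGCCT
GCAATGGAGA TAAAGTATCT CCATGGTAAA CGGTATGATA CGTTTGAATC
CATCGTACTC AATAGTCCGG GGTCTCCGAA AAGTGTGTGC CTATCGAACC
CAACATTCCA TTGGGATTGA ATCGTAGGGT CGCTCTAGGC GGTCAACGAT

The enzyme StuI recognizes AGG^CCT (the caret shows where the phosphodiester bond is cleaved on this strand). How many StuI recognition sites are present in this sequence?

2

AGGCCT occurs starting at positions 21, 45.
StuI cuts at 2 sites.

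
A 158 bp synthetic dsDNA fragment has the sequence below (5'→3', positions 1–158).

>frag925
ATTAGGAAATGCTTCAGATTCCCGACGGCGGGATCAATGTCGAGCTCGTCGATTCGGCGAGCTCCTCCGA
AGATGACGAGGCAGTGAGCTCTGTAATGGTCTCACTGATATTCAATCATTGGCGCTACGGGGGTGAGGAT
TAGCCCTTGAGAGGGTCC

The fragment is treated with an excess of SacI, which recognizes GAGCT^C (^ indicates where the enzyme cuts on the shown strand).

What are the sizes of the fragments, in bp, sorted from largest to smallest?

SacI sites (GAGCTC) start at positions 42, 59, 86.
SacI cuts after base 5 of each site (before the last base), so after positions 46, 63, 90.
Linear molecule, 3 cuts → 4 fragments:
  1–46 → 46 bp
  47–63 → 17 bp
  64–90 → 27 bp
  91–158 → 68 bp
Sorted largest to smallest: 68, 46, 27, 17 bp.

68, 46, 27, 17 bp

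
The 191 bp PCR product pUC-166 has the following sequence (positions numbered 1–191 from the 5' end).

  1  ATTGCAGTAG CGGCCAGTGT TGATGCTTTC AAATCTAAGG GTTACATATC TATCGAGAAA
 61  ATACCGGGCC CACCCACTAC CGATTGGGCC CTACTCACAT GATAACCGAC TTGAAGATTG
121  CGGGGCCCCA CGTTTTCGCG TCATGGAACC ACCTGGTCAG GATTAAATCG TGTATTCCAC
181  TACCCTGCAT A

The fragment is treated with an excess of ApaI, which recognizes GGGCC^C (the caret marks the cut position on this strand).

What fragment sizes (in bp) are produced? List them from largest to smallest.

ApaI sites (GGGCCC) start at positions 66, 86, 123.
ApaI cuts after base 5 of each site (before the last base), so after positions 70, 90, 127.
Linear molecule, 3 cuts → 4 fragments:
  1–70 → 70 bp
  71–90 → 20 bp
  91–127 → 37 bp
  128–191 → 64 bp
Sorted largest to smallest: 70, 64, 37, 20 bp.

70, 64, 37, 20 bp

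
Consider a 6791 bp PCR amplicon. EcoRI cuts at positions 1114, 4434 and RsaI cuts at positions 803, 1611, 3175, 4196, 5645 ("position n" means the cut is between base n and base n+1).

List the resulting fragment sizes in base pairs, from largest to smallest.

1564, 1211, 1146, 1021, 803, 497, 311, 238 bp

Combined cut positions (sorted): 803, 1114, 1611, 3175, 4196, 4434, 5645.
Linear molecule, 7 cuts → 8 fragments:
  803 − 0 = 803 bp
  1114 − 803 = 311 bp
  1611 − 1114 = 497 bp
  3175 − 1611 = 1564 bp
  4196 − 3175 = 1021 bp
  4434 − 4196 = 238 bp
  5645 − 4434 = 1211 bp
  6791 − 5645 = 1146 bp
Sorted largest to smallest: 1564, 1211, 1146, 1021, 803, 497, 311, 238 bp.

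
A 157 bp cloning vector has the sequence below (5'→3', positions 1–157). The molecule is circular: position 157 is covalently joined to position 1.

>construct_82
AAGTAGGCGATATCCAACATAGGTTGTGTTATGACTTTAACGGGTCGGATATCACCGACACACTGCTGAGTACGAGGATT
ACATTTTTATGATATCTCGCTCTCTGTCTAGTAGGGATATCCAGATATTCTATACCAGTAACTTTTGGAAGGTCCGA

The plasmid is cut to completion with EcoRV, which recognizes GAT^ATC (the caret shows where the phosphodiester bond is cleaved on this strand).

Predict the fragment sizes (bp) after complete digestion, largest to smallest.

50, 43, 39, 25 bp

EcoRV sites (GATATC) start at positions 9, 48, 91, 116.
EcoRV cuts after base 3 of each site, so after positions 11, 50, 93, 118.
Circular molecule, 4 cuts → 4 fragments:
  12–50 → 39 bp
  51–93 → 43 bp
  94–118 → 25 bp
  119–157 then 1–11 → 39 + 11 = 50 bp
Sorted largest to smallest: 50, 43, 39, 25 bp.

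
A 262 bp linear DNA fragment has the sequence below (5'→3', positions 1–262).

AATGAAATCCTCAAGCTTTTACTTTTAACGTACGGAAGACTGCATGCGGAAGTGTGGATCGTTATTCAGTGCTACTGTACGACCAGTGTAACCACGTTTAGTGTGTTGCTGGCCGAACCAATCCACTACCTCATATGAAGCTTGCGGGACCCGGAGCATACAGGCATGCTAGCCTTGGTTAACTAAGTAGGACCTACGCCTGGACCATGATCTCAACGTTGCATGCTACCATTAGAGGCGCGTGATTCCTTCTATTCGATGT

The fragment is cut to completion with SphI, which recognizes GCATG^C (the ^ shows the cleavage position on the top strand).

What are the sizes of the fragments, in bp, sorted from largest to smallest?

SphI sites (GCATGC) start at positions 42, 164, 221.
SphI cuts after base 5 of each site (before the last base), so after positions 46, 168, 225.
Linear molecule, 3 cuts → 4 fragments:
  1–46 → 46 bp
  47–168 → 122 bp
  169–225 → 57 bp
  226–262 → 37 bp
Sorted largest to smallest: 122, 57, 46, 37 bp.

122, 57, 46, 37 bp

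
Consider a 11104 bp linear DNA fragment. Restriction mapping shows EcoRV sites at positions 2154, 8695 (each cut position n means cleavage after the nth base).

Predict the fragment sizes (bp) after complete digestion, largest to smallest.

6541, 2409, 2154 bp

Linear molecule, 2 cuts → 3 fragments:
  2154 − 0 = 2154 bp
  8695 − 2154 = 6541 bp
  11104 − 8695 = 2409 bp
Sorted largest to smallest: 6541, 2409, 2154 bp.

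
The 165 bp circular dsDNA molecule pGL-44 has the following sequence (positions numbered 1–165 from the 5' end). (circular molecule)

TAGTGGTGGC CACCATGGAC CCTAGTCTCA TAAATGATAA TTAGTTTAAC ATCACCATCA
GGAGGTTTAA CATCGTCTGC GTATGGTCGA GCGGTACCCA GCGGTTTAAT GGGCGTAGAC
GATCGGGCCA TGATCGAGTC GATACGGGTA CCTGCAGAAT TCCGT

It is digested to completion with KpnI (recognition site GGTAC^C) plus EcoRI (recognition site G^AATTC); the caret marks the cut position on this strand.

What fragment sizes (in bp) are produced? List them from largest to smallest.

KpnI sites (GGTACC) start at positions 93, 147.
KpnI cuts after base 5 of each site (before the last base), so after positions 97, 151.
The EcoRI site (GAATTC) starts at position 157.
EcoRI cuts after the first base of each site, so after position 157.
Combined cut positions: 97, 151, 157.
Circular molecule, 3 cuts → 3 fragments:
  98–151 → 54 bp
  152–157 → 6 bp
  158–165 then 1–97 → 8 + 97 = 105 bp
Sorted largest to smallest: 105, 54, 6 bp.

105, 54, 6 bp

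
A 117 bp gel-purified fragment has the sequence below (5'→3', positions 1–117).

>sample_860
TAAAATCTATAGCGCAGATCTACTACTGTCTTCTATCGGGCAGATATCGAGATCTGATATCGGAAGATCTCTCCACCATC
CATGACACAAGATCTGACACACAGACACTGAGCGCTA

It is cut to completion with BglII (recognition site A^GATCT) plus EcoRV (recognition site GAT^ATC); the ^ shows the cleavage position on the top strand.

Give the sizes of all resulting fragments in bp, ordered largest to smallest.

29, 27, 25, 16, 8, 7, 5 bp

BglII sites (AGATCT) start at positions 16, 50, 65, 90.
BglII cuts after the first base of each site, so after positions 16, 50, 65, 90.
EcoRV sites (GATATC) start at positions 43, 56.
EcoRV cuts after base 3 of each site, so after positions 45, 58.
Combined cut positions: 16, 45, 50, 58, 65, 90.
Linear molecule, 6 cuts → 7 fragments:
  1–16 → 16 bp
  17–45 → 29 bp
  46–50 → 5 bp
  51–58 → 8 bp
  59–65 → 7 bp
  66–90 → 25 bp
  91–117 → 27 bp
Sorted largest to smallest: 29, 27, 25, 16, 8, 7, 5 bp.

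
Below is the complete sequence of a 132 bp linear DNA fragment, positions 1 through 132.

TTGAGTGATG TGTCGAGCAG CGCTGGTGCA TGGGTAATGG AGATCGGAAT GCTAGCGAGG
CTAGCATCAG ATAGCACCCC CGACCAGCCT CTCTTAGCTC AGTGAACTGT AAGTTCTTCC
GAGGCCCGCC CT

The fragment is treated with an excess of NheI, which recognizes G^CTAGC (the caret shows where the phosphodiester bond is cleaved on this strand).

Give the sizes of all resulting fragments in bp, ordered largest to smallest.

NheI sites (GCTAGC) start at positions 51, 60.
NheI cuts after the first base of each site, so after positions 51, 60.
Linear molecule, 2 cuts → 3 fragments:
  1–51 → 51 bp
  52–60 → 9 bp
  61–132 → 72 bp
Sorted largest to smallest: 72, 51, 9 bp.

72, 51, 9 bp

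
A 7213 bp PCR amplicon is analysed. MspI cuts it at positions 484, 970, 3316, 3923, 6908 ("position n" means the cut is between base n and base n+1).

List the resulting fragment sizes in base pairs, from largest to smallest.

Linear molecule, 5 cuts → 6 fragments:
  484 − 0 = 484 bp
  970 − 484 = 486 bp
  3316 − 970 = 2346 bp
  3923 − 3316 = 607 bp
  6908 − 3923 = 2985 bp
  7213 − 6908 = 305 bp
Sorted largest to smallest: 2985, 2346, 607, 486, 484, 305 bp.

2985, 2346, 607, 486, 484, 305 bp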